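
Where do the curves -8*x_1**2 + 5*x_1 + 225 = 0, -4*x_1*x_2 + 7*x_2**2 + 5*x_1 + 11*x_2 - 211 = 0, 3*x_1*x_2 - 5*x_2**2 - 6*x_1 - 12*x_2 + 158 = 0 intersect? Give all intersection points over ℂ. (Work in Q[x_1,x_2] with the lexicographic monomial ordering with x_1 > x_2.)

{(-5, 4)}

Compute a lex Gröbner basis by Buchberger's algorithm.
f_1 = -8*x_1**2 + 5*x_1 + 225, LT = x_1**2.
f_2 = -4*x_1*x_2 + 5*x_1 + 7*x_2**2 + 11*x_2 - 211, LT = x_1*x_2.
f_3 = 3*x_1*x_2 - 6*x_1 - 5*x_2**2 - 12*x_2 + 158, LT = x_1*x_2.

S(f_1,f_2): lcm = x_1**2*x_2. S = 5/4*x_1**2 + 7/4*x_1*x_2**2 + 17/8*x_1*x_2 - 211/4*x_1 - 225/8*x_2.
  leading term x_1**2: subtract (-5/32)·f_1 from 5/4*x_1**2 + 7/4*x_1*x_2**2 + 17/8*x_1*x_2 - 211/4*x_1 - 225/8*x_2 → 7/4*x_1*x_2**2 + 17/8*x_1*x_2 - 1663/32*x_1 - 225/8*x_2 + 1125/32
  leading term x_1*x_2**2: subtract (-7/16*x_2)·f_2 from 7/4*x_1*x_2**2 + 17/8*x_1*x_2 - 1663/32*x_1 - 225/8*x_2 + 1125/32 → 69/16*x_1*x_2 - 1663/32*x_1 + 49/16*x_2**3 + 77/16*x_2**2 - 1927/16*x_2 + 1125/32
  leading term x_1*x_2: subtract (-69/64)·f_2 from 69/16*x_1*x_2 - 1663/32*x_1 + 49/16*x_2**3 + 77/16*x_2**2 - 1927/16*x_2 + 1125/32 → -2981/64*x_1 + 49/16*x_2**3 + 791/64*x_2**2 - 6949/64*x_2 - 12309/64
  leading term x_1: no divisor's leading term divides it; move -2981/64*x_1 to the remainder.
  leading term x_2**3: no divisor's leading term divides it; move 49/16*x_2**3 to the remainder.
  leading term x_2**2: no divisor's leading term divides it; move 791/64*x_2**2 to the remainder.
  leading term x_2: no divisor's leading term divides it; move -6949/64*x_2 to the remainder.
  leading term 1: no divisor's leading term divides it; move -12309/64 to the remainder.
  remainder -2981/64*x_1 + 49/16*x_2**3 + 791/64*x_2**2 - 6949/64*x_2 - 12309/64 ≠ 0; add h_4 = -2981/64*x_1 + 49/16*x_2**3 + 791/64*x_2**2 - 6949/64*x_2 - 12309/64 to the basis.

S(f_1,f_3): lcm = x_1**2*x_2. S = 2*x_1**2 + 5/3*x_1*x_2**2 + 27/8*x_1*x_2 - 158/3*x_1 - 225/8*x_2.
  leading term x_1**2: subtract (-1/4)·f_1 from 2*x_1**2 + 5/3*x_1*x_2**2 + 27/8*x_1*x_2 - 158/3*x_1 - 225/8*x_2 → 5/3*x_1*x_2**2 + 27/8*x_1*x_2 - 617/12*x_1 - 225/8*x_2 + 225/4
  leading term x_1*x_2**2: subtract (-5/12*x_2)·f_2 from 5/3*x_1*x_2**2 + 27/8*x_1*x_2 - 617/12*x_1 - 225/8*x_2 + 225/4 → 131/24*x_1*x_2 - 617/12*x_1 + 35/12*x_2**3 + 55/12*x_2**2 - 2785/24*x_2 + 225/4
  leading term x_1*x_2: subtract (-131/96)·f_2 from 131/24*x_1*x_2 - 617/12*x_1 + 35/12*x_2**3 + 55/12*x_2**2 - 2785/24*x_2 + 225/4 → -1427/32*x_1 + 35/12*x_2**3 + 1357/96*x_2**2 - 3233/32*x_2 - 22241/96
  leading term x_1: subtract (2854/2981)·h_4 from -1427/32*x_1 + 35/12*x_2**3 + 1357/96*x_2**2 - 3233/32*x_2 - 22241/96 → -1099/71544*x_2**3 + 329473/143088*x_2**2 + 139325/47696*x_2 - 154609/3252
  leading term x_2**3: no divisor's leading term divides it; move -1099/71544*x_2**3 to the remainder.
  leading term x_2**2: no divisor's leading term divides it; move 329473/143088*x_2**2 to the remainder.
  leading term x_2: no divisor's leading term divides it; move 139325/47696*x_2 to the remainder.
  leading term 1: no divisor's leading term divides it; move -154609/3252 to the remainder.
  remainder -1099/71544*x_2**3 + 329473/143088*x_2**2 + 139325/47696*x_2 - 154609/3252 ≠ 0; add h_5 = -1099/71544*x_2**3 + 329473/143088*x_2**2 + 139325/47696*x_2 - 154609/3252 to the basis.

S(f_2,f_3): lcm = x_1*x_2. S = 3/4*x_1 - 1/12*x_2**2 + 5/4*x_2 + 1/12.
  leading term x_1: subtract (-48/2981)·h_4 from 3/4*x_1 - 1/12*x_2**2 + 5/4*x_2 + 1/12 → 147/2981*x_2**3 + 2069/17886*x_2**2 - 2971/5962*x_2 - 2450/813
  leading term x_2**3: subtract (-504/157)·h_5 from 147/2981*x_2**3 + 2069/17886*x_2**2 - 2971/5962*x_2 - 2450/813 → 3536/471*x_2**2 + 1394/157*x_2 - 73304/471
  leading term x_2**2: no divisor's leading term divides it; move 3536/471*x_2**2 to the remainder.
  leading term x_2: no divisor's leading term divides it; move 1394/157*x_2 to the remainder.
  leading term 1: no divisor's leading term divides it; move -73304/471 to the remainder.
  remainder 3536/471*x_2**2 + 1394/157*x_2 - 73304/471 ≠ 0; add h_6 = 3536/471*x_2**2 + 1394/157*x_2 - 73304/471 to the basis.

S(f_1,h_4): lcm = x_1**2. S = 196/2981*x_1*x_2**3 + 791/2981*x_1*x_2**2 - 6949/2981*x_1*x_2 - 10307/2168*x_1 - 225/8.
  leading term x_1*x_2**3: subtract (-49/2981*x_2**2)·f_2 from 196/2981*x_1*x_2**3 + 791/2981*x_1*x_2**2 - 6949/2981*x_1*x_2 - 10307/2168*x_1 - 225/8 → 1036/2981*x_1*x_2**2 - 6949/2981*x_1*x_2 - 10307/2168*x_1 + 343/2981*x_2**4 + 49/271*x_2**3 - 10339/2981*x_2**2 - 225/8
  leading term x_1*x_2**2: subtract (-259/2981*x_2)·f_2 from 1036/2981*x_1*x_2**2 - 6949/2981*x_1*x_2 - 10307/2168*x_1 + 343/2981*x_2**4 + 49/271*x_2**3 - 10339/2981*x_2**2 - 225/8 → -514/271*x_1*x_2 - 10307/2168*x_1 + 343/2981*x_2**4 + 2352/2981*x_2**3 - 7490/2981*x_2**2 - 54649/2981*x_2 - 225/8
  leading term x_1*x_2: subtract (257/542)·f_2 from -514/271*x_1*x_2 - 10307/2168*x_1 + 343/2981*x_2**4 + 2352/2981*x_2**3 - 7490/2981*x_2**2 - 54649/2981*x_2 - 225/8 → -57/8*x_1 + 343/2981*x_2**4 + 2352/2981*x_2**3 - 34769/5962*x_2**2 - 140395/5962*x_2 + 155933/2168
  leading term x_1: subtract (456/2981)·h_4 from -57/8*x_1 + 343/2981*x_2**4 + 2352/2981*x_2**3 - 34769/5962*x_2**2 - 140395/5962*x_2 + 155933/2168 → 343/2981*x_2**4 + 1911/5962*x_2**3 - 184163/23848*x_2**2 - 165487/23848*x_2 + 54929/542
  leading term x_2**4: subtract (-1176/157*x_2)·h_5 from 343/2981*x_2**4 + 1911/5962*x_2**3 - 184163/23848*x_2**2 - 165487/23848*x_2 + 54929/542 → 8222102/468017*x_2**3 + 53009509/3744136*x_2**2 - 1359329475/3744136*x_2 + 54929/542
  leading term x_2**3: subtract (-28190064/24649)·h_5 from 8222102/468017*x_2**3 + 53009509/3744136*x_2**2 - 1359329475/3744136*x_2 + 54929/542 → 522073125/197192*x_2**2 + 587177325/197192*x_2 - 2675469825/49298
  leading term x_2**2: subtract (1566219375/4441216)·h_6 from 522073125/197192*x_2**2 + 587177325/197192*x_2 - 2675469825/49298 → -20054475/130624*x_2 + 20054475/32656
  leading term x_2: no divisor's leading term divides it; move -20054475/130624*x_2 to the remainder.
  leading term 1: no divisor's leading term divides it; move 20054475/32656 to the remainder.
  remainder -20054475/130624*x_2 + 20054475/32656 ≠ 0; add h_7 = -20054475/130624*x_2 + 20054475/32656 to the basis.

The other S-polynomials (S(f_2,h_4), S(f_3,h_4), S(f_1,h_5), S(f_2,h_5), S(f_3,h_5), S(h_4,h_5), S(f_1,h_6), S(f_2,h_6), S(f_3,h_6), S(h_4,h_6), S(h_5,h_6), S(f_1,h_7), S(f_2,h_7), S(f_3,h_7), S(h_4,h_7), S(h_5,h_7), S(h_6,h_7)) all reduce to 0 modulo the current basis, so we have a Gröbner basis.
Inter-reduce: drop elements whose leading term is divisible by another's, tail-reduce, and make monic.
Reduced Gröbner basis: {x_1 + 5, x_2 - 4}.

Since the basis is lex-ordered, x_2 - 4 is univariate in x_2. Its roots are {4}. Back-substituting each root into the other basis elements fixes the other coordinates.
  x_2 = 4: the earlier basis element becomes x_1 + 5 = 0, giving x_1 = -5 — point (-5, 4).
Substituting each solution back into the original system confirms all equations vanish.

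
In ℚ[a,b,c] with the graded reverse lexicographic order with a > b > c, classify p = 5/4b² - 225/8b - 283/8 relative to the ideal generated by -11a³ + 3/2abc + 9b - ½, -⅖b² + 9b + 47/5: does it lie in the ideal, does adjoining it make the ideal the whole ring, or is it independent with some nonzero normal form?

Adjoining 5/4b² - 225/8b - 283/8 makes the ideal the whole ring: the system is inconsistent.

First compute the reduced Gröbner basis of I by Buchberger's algorithm.
f_1 = -11a³ + 3/2abc + 9b - ½, LT = a³.
f_2 = -⅖b² + 9b + 47/5, LT = b².

The S-polynomials (S(f_1,f_2)) all reduce to 0 modulo the current basis, so we have a Gröbner basis.
Inter-reduce: drop elements whose leading term is divisible by another's, tail-reduce, and make monic.
Reduced Gröbner basis: {a³ - 3/22abc - 9/11b + 1/22, b² - 45/2b - 47/2}.
Label its elements g_1 = a³ - 3/22abc - 9/11b + 1/22, g_2 = b² - 45/2b - 47/2.

Reduce p = 5/4b² - 225/8b - 283/8 modulo G:
  leading term b²: subtract (5/4)·g_2 from 5/4b² - 225/8b - 283/8 → -6
  leading term 1: no divisor's leading term divides it; move -6 to the remainder.
  normal form = -6.
The normal form is nonzero, so p ∉ I. Since p minus its normal form lies in I, I + (p) = I + (r) where r = -6; decide whether this ideal is the whole ring.
Here r = -6 is a nonzero constant, hence a unit: 1 ∈ I + (p), the Gröbner basis of I + (p) is {1}, and the enlarged system has no common solution — adjoining p is inconsistent.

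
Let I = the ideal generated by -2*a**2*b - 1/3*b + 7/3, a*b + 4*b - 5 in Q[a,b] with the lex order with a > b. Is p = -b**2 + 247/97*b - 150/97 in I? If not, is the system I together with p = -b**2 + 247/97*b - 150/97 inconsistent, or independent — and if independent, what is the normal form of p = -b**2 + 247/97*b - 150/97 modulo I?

-b**2 + 247/97*b - 150/97 lies in I (it reduces to 0).

First compute the reduced Gröbner basis of I by Buchberger's algorithm.
f_1 = -2*a**2*b - 1/3*b + 7/3, LT = a**2*b.
f_2 = a*b + 4*b - 5, LT = a*b.

S(f_1,f_2): lcm = a**2*b. S = -4*a*b + 5*a + 1/6*b - 7/6.
  reduce S modulo (f_1, f_2):
  remainder 5*a + 97/6*b - 127/6 ≠ 0; add h_3 = 5*a + 97/6*b - 127/6 to the basis.

S(f_1,h_3): lcm = a**2*b. S = -97/30*a*b**2 + 127/30*a*b + 1/6*b - 7/6.
  reduce S modulo (f_1, f_2, h_3):
  remainder 194/15*b**2 - 494/15*b + 20 ≠ 0; add h_4 = 194/15*b**2 - 494/15*b + 20 to the basis.

The other S-polynomials (S(f_2,h_3), S(f_1,h_4), S(f_2,h_4), S(h_3,h_4)) all reduce to 0 modulo the current basis, so we have a Gröbner basis.
Inter-reduce: drop elements whose leading term is divisible by another's, tail-reduce, and make monic.
Reduced Gröbner basis: {a + 97/30*b - 127/30, b**2 - 247/97*b + 150/97}.
Label its elements g_1 = a + 97/30*b - 127/30, g_2 = b**2 - 247/97*b + 150/97.

Reduce p = -b**2 + 247/97*b - 150/97 modulo G:
  leading term b**2: subtract (-1)·g_2 from -b**2 + 247/97*b - 150/97 → 0
  normal form = 0.
Since the normal form is 0, p ∈ I.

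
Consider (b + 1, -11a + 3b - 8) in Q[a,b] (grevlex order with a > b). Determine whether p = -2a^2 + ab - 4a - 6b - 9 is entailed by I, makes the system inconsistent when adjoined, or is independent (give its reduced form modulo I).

-2a^2 + ab - 4a - 6b - 9 lies in I (it reduces to 0).

First compute the reduced Gröbner basis of I by Buchberger's algorithm.
f_1 = b + 1, LT = b.
f_2 = -11a + 3b - 8, LT = a.

The S-polynomials (S(f_1,f_2)) all reduce to 0 modulo the current basis, so we have a Gröbner basis.
Inter-reduce: drop elements whose leading term is divisible by another's, tail-reduce, and make monic.
Reduced Gröbner basis: {a + 1, b + 1}.
Label its elements g_1 = a + 1, g_2 = b + 1.

Reduce p = -2a^2 + ab - 4a - 6b - 9 modulo G:
  leading term a^2: subtract (-2a)·g_1 from -2a^2 + ab - 4a - 6b - 9 → ab - 2a - 6b - 9
  leading term ab: subtract (b)·g_1 from ab - 2a - 6b - 9 → -2a - 7b - 9
  leading term a: subtract (-2)·g_1 from -2a - 7b - 9 → -7b - 7
  leading term b: subtract (-7)·g_2 from -7b - 7 → 0
  normal form = 0.
Since the normal form is 0, p ∈ I.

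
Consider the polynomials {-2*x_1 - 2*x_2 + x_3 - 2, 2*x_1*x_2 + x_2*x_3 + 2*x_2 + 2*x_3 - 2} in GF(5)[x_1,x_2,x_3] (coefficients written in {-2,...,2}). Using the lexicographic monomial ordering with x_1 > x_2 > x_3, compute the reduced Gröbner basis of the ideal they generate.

G = {x_1 + x_2 + 2*x_3 + 1, x_2**2 - x_2*x_3 - x_3 + 1}

Buchberger's algorithm terminates because the ascending chain of leading-term ideals stabilizes.

f_1 = -2*x_1 - 2*x_2 + x_3 - 2, LT = x_1.
f_2 = 2*x_1*x_2 + x_2*x_3 + 2*x_2 + 2*x_3 - 2, LT = x_1*x_2.

S(f_1,f_2): lcm = x_1*x_2. S = x_2**2 - x_2*x_3 - x_3 + 1.
  leading term x_2**2: no divisor's leading term divides it; move x_2**2 to the remainder.
  leading term x_2*x_3: no divisor's leading term divides it; move -x_2*x_3 to the remainder.
  leading term x_3: no divisor's leading term divides it; move -x_3 to the remainder.
  leading term 1: no divisor's leading term divides it; move 1 to the remainder.
  remainder x_2**2 - x_2*x_3 - x_3 + 1 ≠ 0; add g_3 = x_2**2 - x_2*x_3 - x_3 + 1 to the basis.

The other S-polynomials (S(f_1,g_3), S(f_2,g_3)) all reduce to 0 modulo the current basis, so we have a Gröbner basis.
Inter-reduce: drop elements whose leading term is divisible by another's, tail-reduce, and make monic.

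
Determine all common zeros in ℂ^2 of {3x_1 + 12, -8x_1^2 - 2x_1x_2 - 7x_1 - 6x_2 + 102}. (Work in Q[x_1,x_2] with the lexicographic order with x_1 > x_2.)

Compute a lex Gröbner basis by Buchberger's algorithm.
f_1 = 3x_1 + 12, LT = x_1.
f_2 = -8x_1^2 - 2x_1x_2 - 7x_1 - 6x_2 + 102, LT = x_1^2.

S(f_1,f_2): lcm = x_1^2. S = -1/4x_1x_2 + 25/8x_1 - 3/4x_2 + 51/4.
  reduce S modulo (f_1, f_2):
  remainder 1/4x_2 + 1/4 ≠ 0; add h_3 = 1/4x_2 + 1/4 to the basis.

The other S-polynomials (S(f_1,h_3), S(f_2,h_3)) all reduce to 0 modulo the current basis, so we have a Gröbner basis.
Inter-reduce: drop elements whose leading term is divisible by another's, tail-reduce, and make monic.
Reduced Gröbner basis: {x_1 + 4, x_2 + 1}.

Elimination: the polynomial x_2 + 1 lies in the elimination ideal for x_2, so x_2 ∈ {-1}. For each such x_2, the remaining basis elements (now univariate) give the rest of the solution.
  x_2 = -1: the earlier basis element becomes x_1 + 4 = 0, giving x_1 = -4 — point (-4, -1).

{(-4, -1)}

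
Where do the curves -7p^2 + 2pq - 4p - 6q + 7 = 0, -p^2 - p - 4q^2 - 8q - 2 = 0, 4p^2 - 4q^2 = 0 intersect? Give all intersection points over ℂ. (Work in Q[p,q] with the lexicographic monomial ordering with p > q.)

{(1, -1)}

Compute a lex Gröbner basis by Buchberger's algorithm.
f_1 = -7p^2 + 2pq - 4p - 6q + 7, LT = p^2.
f_2 = -p^2 - p - 4q^2 - 8q - 2, LT = p^2.
f_3 = 4p^2 - 4q^2, LT = p^2.

S(f_1,f_2): lcm = p^2. S = -2/7pq - 3/7p - 4q^2 - 50/7q - 3.
  reduce S modulo (f_1, f_2, f_3):
  remainder -2/7pq - 3/7p - 4q^2 - 50/7q - 3 ≠ 0; add h_4 = -2/7pq - 3/7p - 4q^2 - 50/7q - 3 to the basis.

S(f_1,f_3): lcm = p^2. S = -2/7pq + 4/7p + q^2 + 6/7q - 1.
  reduce S modulo (f_1, f_2, f_3, h_4):
  remainder p + 5q^2 + 8q + 2 ≠ 0; add h_5 = p + 5q^2 + 8q + 2 to the basis.

S(f_1,h_4): lcm = p^2q. S = -3/2p^2 - 100/7pq^2 - 171/7pq - 21/2p + 6/7q^2 - q.
  reduce S modulo (f_1, f_2, f_3, h_4, h_5):
  remainder 200q^3 + 857/2q^2 + 272q + 87/2 ≠ 0; add h_6 = 200q^3 + 857/2q^2 + 272q + 87/2 to the basis.

S(f_3,h_4): lcm = p^2q. S = -3/2p^2 - 14pq^2 - 25pq - 21/2p - q^3.
  reduce S modulo (f_1, f_2, f_3, h_4, h_5, h_6):
  remainder 737/80q^2 + 89/5q + 687/80 ≠ 0; add h_7 = 737/80q^2 + 89/5q + 687/80 to the basis.

S(f_1,h_5): lcm = p^2. S = -5pq^2 - 58/7pq - 10/7p + 6/7q - 1.
  reduce S modulo (f_1, f_2, f_3, h_4, h_5, h_6, h_7):
  remainder 3233/737q + 3233/737 ≠ 0; add h_8 = 3233/737q + 3233/737 to the basis.

The other S-polynomials (S(f_2,f_3), S(f_2,h_4), S(f_2,h_5), S(f_3,h_5), S(h_4,h_5), S(f_1,h_6), S(f_2,h_6), S(f_3,h_6), S(h_4,h_6), S(h_5,h_6), S(f_1,h_7), S(f_2,h_7), S(f_3,h_7), S(h_4,h_7), S(h_5,h_7), S(h_6,h_7), S(f_1,h_8), S(f_2,h_8), S(f_3,h_8), S(h_4,h_8), S(h_5,h_8), S(h_6,h_8), S(h_7,h_8)) all reduce to 0 modulo the current basis, so we have a Gröbner basis.
Inter-reduce: drop elements whose leading term is divisible by another's, tail-reduce, and make monic.
Reduced Gröbner basis: {p - 1, q + 1}.

The lex basis is triangular: the last element involves only q. Solving q + 1 = 0 gives q ∈ {-1}; substituting each value into the earlier elements determines the remaining variables.
  q = -1: the earlier basis element becomes p - 1 = 0, giving p = 1 — point (1, -1).
A lex Gröbner basis triangularizes the system, enabling back-substitution.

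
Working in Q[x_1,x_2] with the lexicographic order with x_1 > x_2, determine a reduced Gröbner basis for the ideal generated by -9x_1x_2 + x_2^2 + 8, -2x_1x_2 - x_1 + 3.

G = {x_1 + 2/9x_2^2 - 11/9, x_2^3 + 1/2x_2^2 - 11/2x_2 + 4}

f_1 = -9x_1x_2 + x_2^2 + 8, LT = x_1x_2.
f_2 = -2x_1x_2 - x_1 + 3, LT = x_1x_2.

S(f_1,f_2): lcm = x_1x_2. S = -1/2x_1 - 1/9x_2^2 + 11/18.
  leading term x_1: no divisor's leading term divides it; move -1/2x_1 to the remainder.
  leading term x_2^2: no divisor's leading term divides it; move -1/9x_2^2 to the remainder.
  leading term 1: no divisor's leading term divides it; move 11/18 to the remainder.
  remainder -1/2x_1 - 1/9x_2^2 + 11/18 ≠ 0; add g_3 = -1/2x_1 - 1/9x_2^2 + 11/18 to the basis.

S(f_1,g_3): lcm = x_1x_2. S = -2/9x_2^3 - 1/9x_2^2 + 11/9x_2 - 8/9.
  leading term x_2^3: no divisor's leading term divides it; move -2/9x_2^3 to the remainder.
  leading term x_2^2: no divisor's leading term divides it; move -1/9x_2^2 to the remainder.
  leading term x_2: no divisor's leading term divides it; move 11/9x_2 to the remainder.
  leading term 1: no divisor's leading term divides it; move -8/9 to the remainder.
  remainder -2/9x_2^3 - 1/9x_2^2 + 11/9x_2 - 8/9 ≠ 0; add g_4 = -2/9x_2^3 - 1/9x_2^2 + 11/9x_2 - 8/9 to the basis.

The other S-polynomials (S(f_2,g_3), S(f_1,g_4), S(f_2,g_4), S(g_3,g_4)) all reduce to 0 modulo the current basis, so we have a Gröbner basis.
Inter-reduce: drop elements whose leading term is divisible by another's, tail-reduce, and make monic.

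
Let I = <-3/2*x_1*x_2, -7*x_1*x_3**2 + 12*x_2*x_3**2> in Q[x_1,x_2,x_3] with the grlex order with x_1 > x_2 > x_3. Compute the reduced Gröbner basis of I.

G = {x_2**2*x_3**2, x_1*x_3**2 - 12/7*x_2*x_3**2, x_1*x_2}

f_1 = -3/2*x_1*x_2, LT = x_1*x_2.
f_2 = -7*x_1*x_3**2 + 12*x_2*x_3**2, LT = x_1*x_3**2.

S(f_1,f_2): lcm = x_1*x_2*x_3**2. S = 12/7*x_2**2*x_3**2.
  reduce S modulo (f_1, f_2):
  remainder 12/7*x_2**2*x_3**2 ≠ 0; add g_3 = 12/7*x_2**2*x_3**2 to the basis.

The other S-polynomials (S(f_1,g_3), S(f_2,g_3)) all reduce to 0 modulo the current basis, so we have a Gröbner basis.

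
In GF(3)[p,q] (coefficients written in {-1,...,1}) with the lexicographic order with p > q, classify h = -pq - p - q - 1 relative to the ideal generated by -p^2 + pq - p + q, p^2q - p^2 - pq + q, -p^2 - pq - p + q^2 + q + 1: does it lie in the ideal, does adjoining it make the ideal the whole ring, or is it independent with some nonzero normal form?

First compute the reduced Gröbner basis of I by Buchberger's algorithm.
f_1 = -p^2 + pq - p + q, LT = p^2.
f_2 = p^2q - p^2 - pq + q, LT = p^2q.
f_3 = -p^2 - pq - p + q^2 + q + 1, LT = p^2.

S(f_1,f_2): lcm = p^2q. S = p^2 - pq^2 - pq - q^2 - q.
  leading term p^2: subtract (-1)·f_1 from p^2 - pq^2 - pq - q^2 - q → -pq^2 - p - q^2
  leading term pq^2: no divisor's leading term divides it; move -pq^2 to the remainder.
  leading term p: no divisor's leading term divides it; move -p to the remainder.
  leading term q^2: no divisor's leading term divides it; move -q^2 to the remainder.
  remainder -pq^2 - p - q^2 ≠ 0; add k_4 = -pq^2 - p - q^2 to the basis.

S(f_1,f_3): lcm = p^2. S = pq + q^2 + 1.
  leading term pq: no divisor's leading term divides it; move pq to the remainder.
  leading term q^2: no divisor's leading term divides it; move q^2 to the remainder.
  leading term 1: no divisor's leading term divides it; move 1 to the remainder.
  remainder pq + q^2 + 1 ≠ 0; add k_5 = pq + q^2 + 1 to the basis.

S(f_2,f_3): lcm = p^2q. S = -p^2 - pq^2 + pq + q^3 + q^2 - q.
  leading term p^2: subtract (1)·f_1 from -p^2 - pq^2 + pq + q^3 + q^2 - q → -pq^2 + p + q^3 + q^2 + q
  leading term pq^2: subtract (1)·k_4 from -pq^2 + p + q^3 + q^2 + q → -p + q^3 - q^2 + q
  leading term p: no divisor's leading term divides it; move -p to the remainder.
  leading term q^3: no divisor's leading term divides it; move q^3 to the remainder.
  leading term q^2: no divisor's leading term divides it; move -q^2 to the remainder.
  leading term q: no divisor's leading term divides it; move q to the remainder.
  remainder -p + q^3 - q^2 + q ≠ 0; add k_6 = -p + q^3 - q^2 + q to the basis.

S(f_1,k_4): lcm = p^2q^2. S = -p^2 - pq^3 - q^3.
  leading term p^2: subtract (1)·f_1 from -p^2 - pq^3 - q^3 → -pq^3 - pq + p - q^3 - q
  leading term pq^3: subtract (q)·k_4 from -pq^3 - pq + p - q^3 - q → p - q
  leading term p: subtract (-1)·k_6 from p - q → q^3 - q^2
  leading term q^3: no divisor's leading term divides it; move q^3 to the remainder.
  leading term q^2: no divisor's leading term divides it; move -q^2 to the remainder.
  remainder q^3 - q^2 ≠ 0; add k_7 = q^3 - q^2 to the basis.

S(f_3,k_4): lcm = p^2q^2. S = -p^2 + pq^3 - q^4 - q^3 - q^2.
  leading term p^2: subtract (1)·f_1 from -p^2 + pq^3 - q^4 - q^3 - q^2 → pq^3 - pq + p - q^4 - q^3 - q^2 - q
  leading term pq^3: subtract (-q)·k_4 from pq^3 - pq + p - q^4 - q^3 - q^2 - q → pq + p - q^4 + q^3 - q^2 - q
  leading term pq: subtract (1)·k_5 from pq + p - q^4 + q^3 - q^2 - q → p - q^4 + q^3 + q^2 - q - 1
  leading term p: subtract (-1)·k_6 from p - q^4 + q^3 + q^2 - q - 1 → -q^4 - q^3 - 1
  leading term q^4: subtract (-q)·k_7 from -q^4 - q^3 - 1 → q^3 - 1
  leading term q^3: subtract (1)·k_7 from q^3 - 1 → q^2 - 1
  leading term q^2: no divisor's leading term divides it; move q^2 to the remainder.
  leading term 1: no divisor's leading term divides it; move -1 to the remainder.
  remainder q^2 - 1 ≠ 0; add k_8 = q^2 - 1 to the basis.

S(f_1,k_5): lcm = p^2q. S = pq^2 + pq - p - q^2.
  leading term pq^2: subtract (-1)·k_4 from pq^2 + pq - p - q^2 → pq + p + q^2
  leading term pq: subtract (1)·k_5 from pq + p + q^2 → p - 1
  leading term p: subtract (-1)·k_6 from p - 1 → q^3 - q^2 + q - 1
  leading term q^3: subtract (1)·k_7 from q^3 - q^2 + q - 1 → q - 1
  leading term q: no divisor's leading term divides it; move q to the remainder.
  leading term 1: no divisor's leading term divides it; move -1 to the remainder.
  remainder q - 1 ≠ 0; add k_9 = q - 1 to the basis.

The other S-polynomials (S(f_2,k_4), S(f_2,k_5), S(f_3,k_5), S(k_4,k_5), S(f_1,k_6), S(f_2,k_6), S(f_3,k_6), S(k_4,k_6), S(k_5,k_6), S(f_1,k_7), S(f_2,k_7), S(f_3,k_7), S(k_4,k_7), S(k_5,k_7), S(k_6,k_7), S(f_1,k_8), S(f_2,k_8), S(f_3,k_8), S(k_4,k_8), S(k_5,k_8), S(k_6,k_8), S(k_7,k_8), S(f_1,k_9), S(f_2,k_9), S(f_3,k_9), S(k_4,k_9), S(k_5,k_9), S(k_6,k_9), S(k_7,k_9), S(k_8,k_9)) all reduce to 0 modulo the current basis, so we have a Gröbner basis.
Inter-reduce: drop elements whose leading term is divisible by another's, tail-reduce, and make monic.
Reduced Gröbner basis: {p - 1, q - 1}.
Label its elements g_1 = p - 1, g_2 = q - 1.

Reduce h = -pq - p - q - 1 modulo G:
  leading term pq: subtract (-q)·g_1 from -pq - p - q - 1 → -p + q - 1
  leading term p: subtract (-1)·g_1 from -p + q - 1 → q + 1
  leading term q: subtract (1)·g_2 from q + 1 → -1
  leading term 1: no divisor's leading term divides it; move -1 to the remainder.
  normal form = -1.
The normal form is nonzero, so h ∉ I. Since h minus its normal form lies in I, I + (h) = I + (r) where r = -1; decide whether this ideal is the whole ring.
Here r = -1 is a nonzero constant, hence a unit: 1 ∈ I + (h), the Gröbner basis of I + (h) is {1}, and the enlarged system has no common solution — adjoining h is inconsistent.

The remainder on division by a Gröbner basis is unique — it is the normal form.

Adjoining -pq - p - q - 1 makes the ideal the whole ring: the system is inconsistent.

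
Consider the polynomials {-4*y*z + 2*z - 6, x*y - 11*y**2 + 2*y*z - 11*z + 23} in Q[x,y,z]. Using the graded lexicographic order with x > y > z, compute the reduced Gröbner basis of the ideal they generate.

The reduced Gröbner basis is the canonical form of the ideal for this ordering.

f_1 = -4*y*z + 2*z - 6, LT = y*z.
f_2 = x*y - 11*y**2 + 2*y*z - 11*z + 23, LT = x*y.

S(f_1,f_2): lcm = x*y*z. S = 11*y**2*z - 2*y*z**2 - 1/2*x*z + 11*z**2 + 3/2*x - 23*z.
  leading term y**2*z: subtract (-11/4*y)·f_1 from 11*y**2*z - 2*y*z**2 - 1/2*x*z + 11*z**2 + 3/2*x - 23*z → -2*y*z**2 - 1/2*x*z + 11/2*y*z + 11*z**2 + 3/2*x - 33/2*y - 23*z
  leading term y*z**2: subtract (1/2*z)·f_1 from -2*y*z**2 - 1/2*x*z + 11/2*y*z + 11*z**2 + 3/2*x - 33/2*y - 23*z → -1/2*x*z + 11/2*y*z + 10*z**2 + 3/2*x - 33/2*y - 20*z
  leading term x*z: no divisor's leading term divides it; move -1/2*x*z to the remainder.
  leading term y*z: subtract (-11/8)·f_1 from 11/2*y*z + 10*z**2 + 3/2*x - 33/2*y - 20*z → 10*z**2 + 3/2*x - 33/2*y - 69/4*z - 33/4
  leading term z**2: no divisor's leading term divides it; move 10*z**2 to the remainder.
  leading term x: no divisor's leading term divides it; move 3/2*x to the remainder.
  leading term y: no divisor's leading term divides it; move -33/2*y to the remainder.
  leading term z: no divisor's leading term divides it; move -69/4*z to the remainder.
  leading term 1: no divisor's leading term divides it; move -33/4 to the remainder.
  remainder -1/2*x*z + 10*z**2 + 3/2*x - 33/2*y - 69/4*z - 33/4 ≠ 0; add g_3 = -1/2*x*z + 10*z**2 + 3/2*x - 33/2*y - 69/4*z - 33/4 to the basis.

The other S-polynomials (S(f_1,g_3), S(f_2,g_3)) all reduce to 0 modulo the current basis, so we have a Gröbner basis.

G = {x*y - 11*y**2 - 10*z + 20, x*z - 20*z**2 - 3*x + 33*y + 69/2*z + 33/2, y*z - 1/2*z + 3/2}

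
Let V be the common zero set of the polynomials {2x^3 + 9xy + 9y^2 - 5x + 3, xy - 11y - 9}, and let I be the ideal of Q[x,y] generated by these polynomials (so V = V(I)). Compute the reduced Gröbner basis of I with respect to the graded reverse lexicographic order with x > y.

f_1 = 2x^3 + 9xy + 9y^2 - 5x + 3, LT = x^3.
f_2 = xy - 11y - 9, LT = xy.

S(f_1,f_2): lcm = x^3y. S = 11x^2y + 9/2xy^2 + 9/2y^3 + 9x^2 - 5/2xy + 3/2y.
  leading term x^2y: subtract (11x)·f_2 from 11x^2y + 9/2xy^2 + 9/2y^3 + 9x^2 - 5/2xy + 3/2y → 9/2xy^2 + 9/2y^3 + 9x^2 + 237/2xy + 99x + 3/2y
  leading term xy^2: subtract (9/2y)·f_2 from 9/2xy^2 + 9/2y^3 + 9x^2 + 237/2xy + 99x + 3/2y → 9/2y^3 + 9x^2 + 237/2xy + 99/2y^2 + 99x + 42y
  leading term y^3: no divisor's leading term divides it; move 9/2y^3 to the remainder.
  leading term x^2: no divisor's leading term divides it; move 9x^2 to the remainder.
  leading term xy: subtract (237/2)·f_2 from 237/2xy + 99/2y^2 + 99x + 42y → 99/2y^2 + 99x + 2691/2y + 2133/2
  leading term y^2: no divisor's leading term divides it; move 99/2y^2 to the remainder.
  leading term x: no divisor's leading term divides it; move 99x to the remainder.
  leading term y: no divisor's leading term divides it; move 2691/2y to the remainder.
  leading term 1: no divisor's leading term divides it; move 2133/2 to the remainder.
  remainder 9/2y^3 + 9x^2 + 99/2y^2 + 99x + 2691/2y + 2133/2 ≠ 0; add g_3 = 9/2y^3 + 9x^2 + 99/2y^2 + 99x + 2691/2y + 2133/2 to the basis.

The other S-polynomials (S(f_1,g_3), S(f_2,g_3)) all reduce to 0 modulo the current basis, so we have a Gröbner basis.

G = {x^3 + 9/2y^2 - 5/2x + 99/2y + 42, y^3 + 2x^2 + 11y^2 + 22x + 299y + 237, xy - 11y - 9}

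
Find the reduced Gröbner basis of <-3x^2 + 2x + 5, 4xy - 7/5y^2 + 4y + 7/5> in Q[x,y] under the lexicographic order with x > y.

f_1 = -3x^2 + 2x + 5, LT = x^2.
f_2 = 4xy - 7/5y^2 + 4y + 7/5, LT = xy.

S(f_1,f_2): lcm = x^2y. S = 7/20xy^2 - 5/3xy - 7/20x - 5/3y.
  leading term xy^2: subtract (7/80y)·f_2 from 7/20xy^2 - 5/3xy - 7/20x - 5/3y → -5/3xy - 7/20x + 49/400y^3 - 7/20y^2 - 2147/1200y
  leading term xy: subtract (-5/12)·f_2 from -5/3xy - 7/20x + 49/400y^3 - 7/20y^2 - 2147/1200y → -7/20x + 49/400y^3 - 14/15y^2 - 49/400y + 7/12
  leading term x: no divisor's leading term divides it; move -7/20x to the remainder.
  leading term y^3: no divisor's leading term divides it; move 49/400y^3 to the remainder.
  leading term y^2: no divisor's leading term divides it; move -14/15y^2 to the remainder.
  leading term y: no divisor's leading term divides it; move -49/400y to the remainder.
  leading term 1: no divisor's leading term divides it; move 7/12 to the remainder.
  remainder -7/20x + 49/400y^3 - 14/15y^2 - 49/400y + 7/12 ≠ 0; add g_3 = -7/20x + 49/400y^3 - 14/15y^2 - 49/400y + 7/12 to the basis.

S(f_1,g_3): lcm = x^2. S = 7/20xy^3 - 8/3xy^2 - 7/20xy + x - 5/3.
  leading term xy^3: subtract (7/80y^2)·f_2 from 7/20xy^3 - 8/3xy^2 - 7/20xy + x - 5/3 → -8/3xy^2 - 7/20xy + x + 49/400y^4 - 7/20y^3 - 49/400y^2 - 5/3
  leading term xy^2: subtract (-2/3y)·f_2 from -8/3xy^2 - 7/20xy + x + 49/400y^4 - 7/20y^3 - 49/400y^2 - 5/3 → -7/20xy + x + 49/400y^4 - 77/60y^3 + 3053/1200y^2 + 14/15y - 5/3
  leading term xy: subtract (-7/80)·f_2 from -7/20xy + x + 49/400y^4 - 77/60y^3 + 3053/1200y^2 + 14/15y - 5/3 → x + 49/400y^4 - 77/60y^3 + 1453/600y^2 + 77/60y - 1853/1200
  leading term x: subtract (-20/7)·g_3 from x + 49/400y^4 - 77/60y^3 + 1453/600y^2 + 77/60y - 1853/1200 → 49/400y^4 - 14/15y^3 - 49/200y^2 + 14/15y + 49/400
  leading term y^4: no divisor's leading term divides it; move 49/400y^4 to the remainder.
  leading term y^3: no divisor's leading term divides it; move -14/15y^3 to the remainder.
  leading term y^2: no divisor's leading term divides it; move -49/200y^2 to the remainder.
  leading term y: no divisor's leading term divides it; move 14/15y to the remainder.
  leading term 1: no divisor's leading term divides it; move 49/400 to the remainder.
  remainder 49/400y^4 - 14/15y^3 - 49/200y^2 + 14/15y + 49/400 ≠ 0; add g_4 = 49/400y^4 - 14/15y^3 - 49/200y^2 + 14/15y + 49/400 to the basis.

S(f_2,g_3): lcm = xy. S = 7/20y^4 - 8/3y^3 - 7/10y^2 + 8/3y + 7/20.
  leading term y^4: subtract (20/7)·g_4 from 7/20y^4 - 8/3y^3 - 7/10y^2 + 8/3y + 7/20 → 0
  remainder 0.

S(f_1,g_4): leading monomials are coprime, so the S-polynomial reduces to 0 (Buchberger's first criterion).
S(f_2,g_4): lcm = xy^4. S = 160/21xy^3 + 2xy^2 - 160/21xy - x - 7/20y^5 + y^4 + 7/20y^3.
  leading term xy^3: subtract (40/21y^2)·f_2 from 160/21xy^3 + 2xy^2 - 160/21xy - x - 7/20y^5 + y^4 + 7/20y^3 → 2xy^2 - 160/21xy - x - 7/20y^5 + 11/3y^4 - 3053/420y^3 - 8/3y^2
  leading term xy^2: subtract (1/2y)·f_2 from 2xy^2 - 160/21xy - x - 7/20y^5 + 11/3y^4 - 3053/420y^3 - 8/3y^2 → -160/21xy - x - 7/20y^5 + 11/3y^4 - 2759/420y^3 - 14/3y^2 - 7/10y
  leading term xy: subtract (-40/21)·f_2 from -160/21xy - x - 7/20y^5 + 11/3y^4 - 2759/420y^3 - 14/3y^2 - 7/10y → -x - 7/20y^5 + 11/3y^4 - 2759/420y^3 - 22/3y^2 + 1453/210y + 8/3
  leading term x: subtract (20/7)·g_3 from -x - 7/20y^5 + 11/3y^4 - 2759/420y^3 - 22/3y^2 + 1453/210y + 8/3 → -7/20y^5 + 11/3y^4 - 1453/210y^3 - 14/3y^2 + 3053/420y + 1
  leading term y^5: subtract (-20/7y)·g_4 from -7/20y^5 + 11/3y^4 - 1453/210y^3 - 14/3y^2 + 3053/420y + 1 → y^4 - 160/21y^3 - 2y^2 + 160/21y + 1
  leading term y^4: subtract (400/49)·g_4 from y^4 - 160/21y^3 - 2y^2 + 160/21y + 1 → 0
  remainder 0.

S(g_3,g_4): leading monomials are coprime, so the S-polynomial reduces to 0 (Buchberger's first criterion).
Every S-polynomial of the final basis reduces to 0, so we have a Gröbner basis.
Inter-reduce: drop elements whose leading term is divisible by another's, tail-reduce, and make monic.

G = {x - 7/20y^3 + 8/3y^2 + 7/20y - 5/3, y^4 - 160/21y^3 - 2y^2 + 160/21y + 1}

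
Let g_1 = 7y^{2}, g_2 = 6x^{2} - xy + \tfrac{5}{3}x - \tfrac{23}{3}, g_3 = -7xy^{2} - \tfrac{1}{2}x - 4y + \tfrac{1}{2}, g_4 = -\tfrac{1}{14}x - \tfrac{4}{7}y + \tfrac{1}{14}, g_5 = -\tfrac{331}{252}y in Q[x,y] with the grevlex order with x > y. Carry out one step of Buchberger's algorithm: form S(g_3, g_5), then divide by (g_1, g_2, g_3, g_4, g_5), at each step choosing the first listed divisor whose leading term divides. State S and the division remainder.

lcm(LM(g_3), LM(g_5)) = xy^{2}.
S = (lcm/LT(g_3))·g_3 − (lcm/LT(g_5))·g_5 = \tfrac{1}{14}x + \tfrac{4}{7}y - \tfrac{1}{14}.
Reduce S modulo (g_1, g_2, g_3, g_4, g_5) in that order:
  leading term x: subtract (-1)·g_4 from \tfrac{1}{14}x + \tfrac{4}{7}y - \tfrac{1}{14} → 0
The remainder is 0, so this S-polynomial contributes no new basis element.

S(g_3, g_5) = \tfrac{1}{14}x + \tfrac{4}{7}y - \tfrac{1}{14}; remainder on division = 0.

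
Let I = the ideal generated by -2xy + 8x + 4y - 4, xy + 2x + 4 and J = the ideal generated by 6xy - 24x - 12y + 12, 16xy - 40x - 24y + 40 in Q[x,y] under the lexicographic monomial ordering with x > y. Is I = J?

For a fixed monomial order, each ideal has a unique reduced Gröbner basis; comparing bases decides equality.
Buchberger on the first generating set:
f_1 = -2xy + 8x + 4y - 4, LT = xy.
f_2 = xy + 2x + 4, LT = xy.

S(f_1,f_2): lcm = xy. S = -6x - 2y - 2.
  leading term x: no divisor's leading term divides it; move -6x to the remainder.
  leading term y: no divisor's leading term divides it; move -2y to the remainder.
  leading term 1: no divisor's leading term divides it; move -2 to the remainder.
  remainder -6x - 2y - 2 ≠ 0; add g_3 = -6x - 2y - 2 to the basis.

S(f_1,g_3): lcm = xy. S = -4x - 1/3y^2 - 7/3y + 2.
  leading term x: subtract (2/3)·g_3 from -4x - 1/3y^2 - 7/3y + 2 → -1/3y^2 - y + 10/3
  leading term y^2: no divisor's leading term divides it; move -1/3y^2 to the remainder.
  leading term y: no divisor's leading term divides it; move -y to the remainder.
  leading term 1: no divisor's leading term divides it; move 10/3 to the remainder.
  remainder -1/3y^2 - y + 10/3 ≠ 0; add g_4 = -1/3y^2 - y + 10/3 to the basis.

The other S-polynomials (S(f_2,g_3), S(f_1,g_4), S(f_2,g_4), S(g_3,g_4)) all reduce to 0 modulo the current basis, so we have a Gröbner basis.
Inter-reduce: drop elements whose leading term is divisible by another's, tail-reduce, and make monic.
Reduced Gröbner basis: {x + 1/3y + 1/3, y^2 + 3y - 10}.

Buchberger on the second generating set:
h_1 = 6xy - 24x - 12y + 12, LT = xy.
h_2 = 16xy - 40x - 24y + 40, LT = xy.

S(h_1,h_2): lcm = xy. S = -3/2x - 1/2y - 1/2.
  leading term x: no divisor's leading term divides it; move -3/2x to the remainder.
  leading term y: no divisor's leading term divides it; move -1/2y to the remainder.
  leading term 1: no divisor's leading term divides it; move -1/2 to the remainder.
  remainder -3/2x - 1/2y - 1/2 ≠ 0; add k_3 = -3/2x - 1/2y - 1/2 to the basis.

S(h_1,k_3): lcm = xy. S = -4x - 1/3y^2 - 7/3y + 2.
  leading term x: subtract (8/3)·k_3 from -4x - 1/3y^2 - 7/3y + 2 → -1/3y^2 - y + 10/3
  leading term y^2: no divisor's leading term divides it; move -1/3y^2 to the remainder.
  leading term y: no divisor's leading term divides it; move -y to the remainder.
  leading term 1: no divisor's leading term divides it; move 10/3 to the remainder.
  remainder -1/3y^2 - y + 10/3 ≠ 0; add k_4 = -1/3y^2 - y + 10/3 to the basis.

The other S-polynomials (S(h_2,k_3), S(h_1,k_4), S(h_2,k_4), S(k_3,k_4)) all reduce to 0 modulo the current basis, so we have a Gröbner basis.
Inter-reduce: drop elements whose leading term is divisible by another's, tail-reduce, and make monic.
Reduced Gröbner basis: {x + 1/3y + 1/3, y^2 + 3y - 10}.

The two bases agree; hence the ideals are identical.

Yes, the ideals are equal.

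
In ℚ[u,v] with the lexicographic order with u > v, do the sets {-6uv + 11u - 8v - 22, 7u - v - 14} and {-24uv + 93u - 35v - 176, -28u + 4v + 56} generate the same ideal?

No, the ideals differ.

For a fixed monomial order, each ideal has a unique reduced Gröbner basis; comparing bases decides equality.
Buchberger on the first generating set:
f_1 = -6uv + 11u - 8v - 22, LT = uv.
f_2 = 7u - v - 14, LT = u.

S(f_1,f_2): lcm = uv. S = -11/6u + 1/7v² + 10/3v + 11/3.
  leading term u: subtract (-11/42)·f_2 from -11/6u + 1/7v² + 10/3v + 11/3 → 1/7v² + 43/14v
  leading term v²: no divisor's leading term divides it; move 1/7v² to the remainder.
  leading term v: no divisor's leading term divides it; move 43/14v to the remainder.
  remainder 1/7v² + 43/14v ≠ 0; add g_3 = 1/7v² + 43/14v to the basis.

The other S-polynomials (S(f_1,g_3), S(f_2,g_3)) all reduce to 0 modulo the current basis, so we have a Gröbner basis.
Inter-reduce: drop elements whose leading term is divisible by another's, tail-reduce, and make monic.
Reduced Gröbner basis: {u - 1/7v - 2, v² + 43/2v}.

Buchberger on the second generating set:
h_1 = -24uv + 93u - 35v - 176, LT = uv.
h_2 = -28u + 4v + 56, LT = u.

S(h_1,h_2): lcm = uv. S = -31/8u + 1/7v² + 83/24v + 22/3.
  leading term u: subtract (31/224)·h_2 from -31/8u + 1/7v² + 83/24v + 22/3 → 1/7v² + 61/21v - 5/12
  leading term v²: no divisor's leading term divides it; move 1/7v² to the remainder.
  leading term v: no divisor's leading term divides it; move 61/21v to the remainder.
  leading term 1: no divisor's leading term divides it; move -5/12 to the remainder.
  remainder 1/7v² + 61/21v - 5/12 ≠ 0; add k_3 = 1/7v² + 61/21v - 5/12 to the basis.

The other S-polynomials (S(h_1,k_3), S(h_2,k_3)) all reduce to 0 modulo the current basis, so we have a Gröbner basis.
Inter-reduce: drop elements whose leading term is divisible by another's, tail-reduce, and make monic.
Reduced Gröbner basis: {u - 1/7v - 2, v² + 61/3v - 35/12}.

These differ, so the ideals are not equal.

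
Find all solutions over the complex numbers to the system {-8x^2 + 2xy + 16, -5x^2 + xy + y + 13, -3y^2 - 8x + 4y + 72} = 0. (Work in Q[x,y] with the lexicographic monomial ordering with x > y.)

Compute a lex Gröbner basis by Buchberger's algorithm.
f_1 = -8x^2 + 2xy + 16, LT = x^2.
f_2 = -5x^2 + xy + y + 13, LT = x^2.
f_3 = -8x - 3y^2 + 4y + 72, LT = x.

S(f_1,f_2): lcm = x^2. S = -1/20xy + 1/5y + 3/5.
  leading term xy: subtract (1/160y)·f_3 from -1/20xy + 1/5y + 3/5 → 3/160y^3 - 1/40y^2 - 1/4y + 3/5
  leading term y^3: no divisor's leading term divides it; move 3/160y^3 to the remainder.
  leading term y^2: no divisor's leading term divides it; move -1/40y^2 to the remainder.
  leading term y: no divisor's leading term divides it; move -1/4y to the remainder.
  leading term 1: no divisor's leading term divides it; move 3/5 to the remainder.
  remainder 3/160y^3 - 1/40y^2 - 1/4y + 3/5 ≠ 0; add h_4 = 3/160y^3 - 1/40y^2 - 1/4y + 3/5 to the basis.

S(f_1,f_3): lcm = x^2. S = -3/8xy^2 + 1/4xy + 9x - 2.
  leading term xy^2: subtract (3/64y^2)·f_3 from -3/8xy^2 + 1/4xy + 9x - 2 → 1/4xy + 9x + 9/64y^4 - 3/16y^3 - 27/8y^2 - 2
  leading term xy: subtract (-1/32y)·f_3 from 1/4xy + 9x + 9/64y^4 - 3/16y^3 - 27/8y^2 - 2 → 9x + 9/64y^4 - 9/32y^3 - 13/4y^2 + 9/4y - 2
  leading term x: subtract (-9/8)·f_3 from 9x + 9/64y^4 - 9/32y^3 - 13/4y^2 + 9/4y - 2 → 9/64y^4 - 9/32y^3 - 53/8y^2 + 27/4y + 79
  leading term y^4: subtract (15/2y)·h_4 from 9/64y^4 - 9/32y^3 - 53/8y^2 + 27/4y + 79 → -3/32y^3 - 19/4y^2 + 9/4y + 79
  leading term y^3: subtract (-5)·h_4 from -3/32y^3 - 19/4y^2 + 9/4y + 79 → -39/8y^2 + y + 82
  leading term y^2: no divisor's leading term divides it; move -39/8y^2 to the remainder.
  leading term y: no divisor's leading term divides it; move y to the remainder.
  leading term 1: no divisor's leading term divides it; move 82 to the remainder.
  remainder -39/8y^2 + y + 82 ≠ 0; add h_5 = -39/8y^2 + y + 82 to the basis.

S(h_4,h_5): lcm = y^3. S = -44/39y^2 + 136/39y + 32.
  leading term y^2: subtract (352/1521)·h_5 from -44/39y^2 + 136/39y + 32 → 4952/1521y + 19808/1521
  leading term y: no divisor's leading term divides it; move 4952/1521y to the remainder.
  leading term 1: no divisor's leading term divides it; move 19808/1521 to the remainder.
  remainder 4952/1521y + 19808/1521 ≠ 0; add h_6 = 4952/1521y + 19808/1521 to the basis.

The other S-polynomials (S(f_2,f_3), S(f_1,h_4), S(f_2,h_4), S(f_3,h_4), S(f_1,h_5), S(f_2,h_5), S(f_3,h_5), S(f_1,h_6), S(f_2,h_6), S(f_3,h_6), S(h_4,h_6), S(h_5,h_6)) all reduce to 0 modulo the current basis, so we have a Gröbner basis.
Inter-reduce: drop elements whose leading term is divisible by another's, tail-reduce, and make monic.
Reduced Gröbner basis: {x - 1, y + 4}.

From the last basis element, y + 4 = 0, so y takes values in {-4}. Each choice, substituted upward through the basis, yields the corresponding point(s) of the solution set.
  y = -4: the earlier basis element becomes x - 1 = 0, giving x = 1 — point (1, -4).

{(1, -4)}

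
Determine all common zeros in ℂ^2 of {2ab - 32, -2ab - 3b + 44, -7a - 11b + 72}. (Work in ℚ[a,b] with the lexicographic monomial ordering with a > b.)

{(4, 4)}

Compute a lex Gröbner basis by Buchberger's algorithm.
f_1 = 2ab - 32, LT = ab.
f_2 = -2ab - 3b + 44, LT = ab.
f_3 = -7a - 11b + 72, LT = a.

S(f_1,f_2): lcm = ab. S = -3/2b + 6.
  leading term b: no divisor's leading term divides it; move -3/2b to the remainder.
  leading term 1: no divisor's leading term divides it; move 6 to the remainder.
  remainder -3/2b + 6 ≠ 0; add h_4 = -3/2b + 6 to the basis.

The other S-polynomials (S(f_1,f_3), S(f_2,f_3), S(f_1,h_4), S(f_2,h_4), S(f_3,h_4)) all reduce to 0 modulo the current basis, so we have a Gröbner basis.
Inter-reduce: drop elements whose leading term is divisible by another's, tail-reduce, and make monic.
Reduced Gröbner basis: {a - 4, b - 4}.

From the last basis element, b - 4 = 0, so b takes values in {4}. Each choice, substituted upward through the basis, yields the corresponding point(s) of the solution set.
  b = 4: the earlier basis element becomes a - 4 = 0, giving a = 4 — point (4, 4).
This is the nonlinear analogue of row-reducing a linear system.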